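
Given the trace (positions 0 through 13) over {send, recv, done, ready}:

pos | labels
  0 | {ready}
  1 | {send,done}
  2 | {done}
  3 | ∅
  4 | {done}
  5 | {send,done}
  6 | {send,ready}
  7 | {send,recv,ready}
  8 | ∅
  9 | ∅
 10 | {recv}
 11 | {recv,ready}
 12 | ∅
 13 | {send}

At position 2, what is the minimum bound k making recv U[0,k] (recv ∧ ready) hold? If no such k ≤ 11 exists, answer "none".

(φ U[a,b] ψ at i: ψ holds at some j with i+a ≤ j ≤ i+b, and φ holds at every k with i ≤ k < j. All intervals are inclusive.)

none

Need earliest j ≥ 2 with (recv ∧ ready), and recv at every k in [2,j-1].
  j=2: rhs fails.
  j=3: rhs fails.
  j=4: rhs fails.
  j=5: rhs fails.
  j=6: rhs fails.
  j=7: rhs holds but lhs fails at k=2.
  j=8: rhs fails.
  j=9: rhs fails.
  j=10: rhs fails.
  j=11: rhs holds but lhs fails at k=2.
  j=12: rhs fails.
  j=13: rhs fails.
No witness within the range → none.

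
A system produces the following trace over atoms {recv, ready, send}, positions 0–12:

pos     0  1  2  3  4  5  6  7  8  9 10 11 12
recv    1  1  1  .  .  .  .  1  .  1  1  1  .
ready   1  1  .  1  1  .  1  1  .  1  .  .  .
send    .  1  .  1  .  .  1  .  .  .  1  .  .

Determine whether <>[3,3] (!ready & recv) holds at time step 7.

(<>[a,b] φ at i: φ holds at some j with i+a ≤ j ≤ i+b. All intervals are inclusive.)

True

Check (!ready & recv) at each j in [10,10]:
  j=10: true
Found at j=10 → formula holds.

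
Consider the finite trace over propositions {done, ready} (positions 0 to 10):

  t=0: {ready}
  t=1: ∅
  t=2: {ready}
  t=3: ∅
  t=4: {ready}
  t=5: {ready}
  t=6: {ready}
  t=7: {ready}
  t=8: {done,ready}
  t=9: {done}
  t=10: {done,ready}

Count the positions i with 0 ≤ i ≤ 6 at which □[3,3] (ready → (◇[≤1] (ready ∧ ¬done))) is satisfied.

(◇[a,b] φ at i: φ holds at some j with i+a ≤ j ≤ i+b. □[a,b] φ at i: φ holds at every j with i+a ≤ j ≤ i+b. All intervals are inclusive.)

Evaluate at each i in [0,6]:
  i=0: ✓ (all of [3,3])
  i=1: ✓ (all of [4,4])
  i=2: ✓ (all of [5,5])
  i=3: ✓ (all of [6,6])
  i=4: ✓ (all of [7,7])
  i=5: ✗ (fails at j=8)
  i=6: ✓ (all of [9,9])
Positions where it holds: {0, 1, 2, 3, 4, 6} → 6.

6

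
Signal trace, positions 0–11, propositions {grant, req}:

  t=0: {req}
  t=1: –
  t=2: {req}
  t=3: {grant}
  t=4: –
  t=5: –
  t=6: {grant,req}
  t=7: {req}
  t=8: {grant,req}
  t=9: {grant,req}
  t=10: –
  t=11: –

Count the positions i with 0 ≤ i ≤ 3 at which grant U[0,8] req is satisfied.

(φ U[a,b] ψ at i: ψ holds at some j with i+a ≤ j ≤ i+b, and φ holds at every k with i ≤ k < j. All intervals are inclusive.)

Evaluate at each i in [0,3]:
  i=0: ✓ (rhs at j=0)
  i=1: ✗ (lhs fails at k=1 before rhs at j=2)
  i=2: ✓ (rhs at j=2)
  i=3: ✗ (lhs fails at k=4 before rhs at j=6)
Positions where it holds: {0, 2} → 2.

2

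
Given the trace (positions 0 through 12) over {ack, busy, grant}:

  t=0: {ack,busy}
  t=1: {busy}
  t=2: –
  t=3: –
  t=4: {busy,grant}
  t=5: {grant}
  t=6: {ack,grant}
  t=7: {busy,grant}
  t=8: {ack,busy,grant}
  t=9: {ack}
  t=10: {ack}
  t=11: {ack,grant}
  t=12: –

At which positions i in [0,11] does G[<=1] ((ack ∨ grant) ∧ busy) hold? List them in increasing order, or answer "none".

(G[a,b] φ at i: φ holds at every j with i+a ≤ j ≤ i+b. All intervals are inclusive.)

7

Evaluate at each i in [0,11]:
  i=0: ✗ (fails at j=1)
  i=1: ✗ (fails at j=1)
  i=2: ✗ (fails at j=2)
  i=3: ✗ (fails at j=3)
  i=4: ✗ (fails at j=5)
  i=5: ✗ (fails at j=5)
  i=6: ✗ (fails at j=6)
  i=7: ✓ (all of [7,8])
  i=8: ✗ (fails at j=9)
  i=9: ✗ (fails at j=9)
  i=10: ✗ (fails at j=10)
  i=11: ✗ (fails at j=11)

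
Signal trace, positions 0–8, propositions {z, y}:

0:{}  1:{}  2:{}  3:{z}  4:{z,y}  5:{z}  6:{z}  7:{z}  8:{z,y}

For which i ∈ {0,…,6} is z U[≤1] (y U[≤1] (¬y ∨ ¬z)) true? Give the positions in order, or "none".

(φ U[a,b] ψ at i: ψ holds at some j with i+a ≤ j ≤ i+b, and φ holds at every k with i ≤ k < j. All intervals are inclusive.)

0, 1, 2, 3, 4, 5, 6

Evaluate at each i in [0,6]:
  i=0: ✓ (rhs at j=0)
  i=1: ✓ (rhs at j=1)
  i=2: ✓ (rhs at j=2)
  i=3: ✓ (rhs at j=3)
  i=4: ✓ (rhs at j=4)
  i=5: ✓ (rhs at j=5)
  i=6: ✓ (rhs at j=6)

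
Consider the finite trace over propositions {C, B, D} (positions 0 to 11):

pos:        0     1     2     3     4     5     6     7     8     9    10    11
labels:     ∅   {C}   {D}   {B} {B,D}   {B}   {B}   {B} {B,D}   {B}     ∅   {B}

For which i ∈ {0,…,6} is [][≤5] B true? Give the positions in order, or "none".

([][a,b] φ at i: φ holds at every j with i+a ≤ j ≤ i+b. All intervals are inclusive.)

3, 4

Evaluate at each i in [0,6]:
  i=0: ✗ (fails at j=0)
  i=1: ✗ (fails at j=1)
  i=2: ✗ (fails at j=2)
  i=3: ✓ (all of [3,8])
  i=4: ✓ (all of [4,9])
  i=5: ✗ (fails at j=10)
  i=6: ✗ (fails at j=10)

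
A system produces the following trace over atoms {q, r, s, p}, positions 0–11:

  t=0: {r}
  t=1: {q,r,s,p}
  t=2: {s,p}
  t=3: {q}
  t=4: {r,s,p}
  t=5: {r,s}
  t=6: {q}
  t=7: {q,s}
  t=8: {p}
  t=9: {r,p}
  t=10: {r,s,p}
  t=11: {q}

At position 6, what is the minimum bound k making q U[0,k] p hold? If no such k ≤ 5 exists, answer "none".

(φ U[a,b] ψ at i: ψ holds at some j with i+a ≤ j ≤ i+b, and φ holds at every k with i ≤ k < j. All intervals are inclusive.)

2

Need earliest j ≥ 6 with p, and q at every k in [6,j-1].
  j=6: rhs fails.
  j=7: rhs fails.
  j=8: rhs holds; lhs holds on [6,7]. k = 2.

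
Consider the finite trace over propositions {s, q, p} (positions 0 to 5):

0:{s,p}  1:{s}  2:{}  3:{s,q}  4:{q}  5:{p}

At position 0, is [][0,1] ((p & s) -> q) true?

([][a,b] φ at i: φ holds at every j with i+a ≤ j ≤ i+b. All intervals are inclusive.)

False

Check ((p & s) -> q) at every j in [0,1]:
  j=0: antecedent true; consequent false → ✗
  j=1: antecedent false → ✓
Fails at j=0 → formula fails.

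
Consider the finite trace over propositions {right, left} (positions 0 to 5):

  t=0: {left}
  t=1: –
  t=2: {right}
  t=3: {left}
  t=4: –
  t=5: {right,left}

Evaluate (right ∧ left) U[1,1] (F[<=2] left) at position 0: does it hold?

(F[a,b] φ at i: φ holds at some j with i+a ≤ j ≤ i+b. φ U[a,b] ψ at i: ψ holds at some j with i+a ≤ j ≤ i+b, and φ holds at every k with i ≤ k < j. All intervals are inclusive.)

Need some j in [1,1] with F[<=2] left, and (right ∧ left) at every k in [0,j-1].
  j=1: F[<=2] left holds, but (right ∧ left) fails at k=0 → not this j.
No j in the window works → until fails.

False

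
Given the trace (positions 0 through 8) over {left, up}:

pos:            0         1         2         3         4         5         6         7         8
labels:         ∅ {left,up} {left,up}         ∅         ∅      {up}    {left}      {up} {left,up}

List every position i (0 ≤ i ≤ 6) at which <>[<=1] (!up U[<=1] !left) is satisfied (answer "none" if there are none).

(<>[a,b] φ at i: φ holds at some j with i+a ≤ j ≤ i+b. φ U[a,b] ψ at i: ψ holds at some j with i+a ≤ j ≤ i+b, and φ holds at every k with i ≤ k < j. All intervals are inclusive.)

Evaluate at each i in [0,6]:
  i=0: ✓ (witness j=0)
  i=1: ✗ (none in [1,2])
  i=2: ✓ (witness j=3)
  i=3: ✓ (witness j=3)
  i=4: ✓ (witness j=4)
  i=5: ✓ (witness j=5)
  i=6: ✓ (witness j=6)

0, 2, 3, 4, 5, 6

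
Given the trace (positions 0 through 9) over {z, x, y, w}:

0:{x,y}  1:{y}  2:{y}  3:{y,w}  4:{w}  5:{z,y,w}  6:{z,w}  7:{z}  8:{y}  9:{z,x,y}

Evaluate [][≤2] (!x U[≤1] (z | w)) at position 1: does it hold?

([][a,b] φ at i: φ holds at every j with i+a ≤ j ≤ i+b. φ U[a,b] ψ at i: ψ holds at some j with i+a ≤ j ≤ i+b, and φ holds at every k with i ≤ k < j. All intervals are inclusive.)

Check (!x U[≤1] (z | w)) at every j in [1,3]:
  j=1: fails
  j=2: holds
  j=3: holds
Fails at j=1 → formula fails.

Does not hold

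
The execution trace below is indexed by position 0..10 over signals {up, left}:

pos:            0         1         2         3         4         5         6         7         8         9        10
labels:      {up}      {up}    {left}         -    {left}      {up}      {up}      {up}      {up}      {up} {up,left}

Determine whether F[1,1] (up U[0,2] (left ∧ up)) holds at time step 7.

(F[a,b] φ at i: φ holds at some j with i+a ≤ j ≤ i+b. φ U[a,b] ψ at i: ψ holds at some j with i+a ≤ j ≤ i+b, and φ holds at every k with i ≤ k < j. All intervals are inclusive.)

Holds

Check (up U[0,2] (left ∧ up)) at each j in [8,8]:
  j=8: holds
Found at j=8 → formula holds.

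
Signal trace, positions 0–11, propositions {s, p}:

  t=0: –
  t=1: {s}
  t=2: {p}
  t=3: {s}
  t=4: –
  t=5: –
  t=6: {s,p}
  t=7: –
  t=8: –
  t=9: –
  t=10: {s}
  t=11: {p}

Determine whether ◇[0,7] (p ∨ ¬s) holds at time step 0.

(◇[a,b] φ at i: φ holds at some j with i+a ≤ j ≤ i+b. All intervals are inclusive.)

Yes

Check (p ∨ ¬s) at each j in [0,7]:
  j=0: true
  j=1: false
  j=2: true
  j=3: false
  j=4: true
  j=5: true
  j=6: true
  j=7: true
Found at j=0 → formula holds.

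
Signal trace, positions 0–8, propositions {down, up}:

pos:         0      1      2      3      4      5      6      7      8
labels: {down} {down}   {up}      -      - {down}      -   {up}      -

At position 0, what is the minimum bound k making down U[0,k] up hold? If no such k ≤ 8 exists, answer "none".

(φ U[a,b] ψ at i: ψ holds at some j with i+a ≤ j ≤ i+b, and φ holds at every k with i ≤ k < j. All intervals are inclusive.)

2

Need earliest j ≥ 0 with up, and down at every k in [0,j-1].
  j=0: rhs fails.
  j=1: rhs fails.
  j=2: rhs holds; lhs holds on [0,1]. k = 2.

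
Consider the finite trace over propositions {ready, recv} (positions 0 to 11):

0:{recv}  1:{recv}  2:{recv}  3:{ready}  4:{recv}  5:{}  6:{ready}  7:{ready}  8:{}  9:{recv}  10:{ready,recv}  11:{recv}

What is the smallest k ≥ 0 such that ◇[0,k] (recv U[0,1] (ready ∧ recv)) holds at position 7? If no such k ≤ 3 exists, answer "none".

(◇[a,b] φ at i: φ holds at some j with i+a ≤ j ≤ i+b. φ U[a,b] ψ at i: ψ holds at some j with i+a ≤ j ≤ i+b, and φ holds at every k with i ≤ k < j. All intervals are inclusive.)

Scan j = 7,8,… for (recv U[0,1] (ready ∧ recv)):
  j=7: fails
  j=8: fails
  j=9: holds
First hit at j=9, so smallest k = 9-7 = 2.

2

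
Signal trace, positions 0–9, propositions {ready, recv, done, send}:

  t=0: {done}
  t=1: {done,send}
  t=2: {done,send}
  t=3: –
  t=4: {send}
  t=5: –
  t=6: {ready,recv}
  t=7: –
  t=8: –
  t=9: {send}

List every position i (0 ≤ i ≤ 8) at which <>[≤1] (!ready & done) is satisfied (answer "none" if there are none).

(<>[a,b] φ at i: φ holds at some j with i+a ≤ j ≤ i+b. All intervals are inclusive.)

0, 1, 2

Evaluate at each i in [0,8]:
  i=0: ✓ (witness j=0)
  i=1: ✓ (witness j=1)
  i=2: ✓ (witness j=2)
  i=3: ✗ (none in [3,4])
  i=4: ✗ (none in [4,5])
  i=5: ✗ (none in [5,6])
  i=6: ✗ (none in [6,7])
  i=7: ✗ (none in [7,8])
  i=8: ✗ (none in [8,9])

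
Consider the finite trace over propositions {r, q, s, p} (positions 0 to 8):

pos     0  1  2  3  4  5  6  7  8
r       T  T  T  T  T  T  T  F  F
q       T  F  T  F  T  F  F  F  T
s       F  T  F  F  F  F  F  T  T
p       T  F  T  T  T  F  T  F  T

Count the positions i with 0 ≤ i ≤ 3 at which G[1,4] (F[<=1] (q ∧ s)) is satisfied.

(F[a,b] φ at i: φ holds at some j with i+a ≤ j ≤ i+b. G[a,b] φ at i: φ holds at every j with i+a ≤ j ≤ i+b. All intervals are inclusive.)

0

Evaluate at each i in [0,3]:
  i=0: ✗ (fails at j=1)
  i=1: ✗ (fails at j=2)
  i=2: ✗ (fails at j=3)
  i=3: ✗ (fails at j=4)
Positions where it holds: {} → 0.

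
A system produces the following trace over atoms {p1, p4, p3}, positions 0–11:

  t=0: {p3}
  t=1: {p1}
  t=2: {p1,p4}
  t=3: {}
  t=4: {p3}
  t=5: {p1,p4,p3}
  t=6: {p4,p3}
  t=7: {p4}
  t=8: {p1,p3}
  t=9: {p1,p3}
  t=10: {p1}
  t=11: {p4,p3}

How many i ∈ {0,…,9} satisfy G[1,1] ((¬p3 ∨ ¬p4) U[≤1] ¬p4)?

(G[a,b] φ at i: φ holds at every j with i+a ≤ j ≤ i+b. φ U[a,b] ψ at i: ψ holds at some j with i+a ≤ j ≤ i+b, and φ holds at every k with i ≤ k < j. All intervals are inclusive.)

8

Evaluate at each i in [0,9]:
  i=0: ✓ (all of [1,1])
  i=1: ✓ (all of [2,2])
  i=2: ✓ (all of [3,3])
  i=3: ✓ (all of [4,4])
  i=4: ✗ (fails at j=5)
  i=5: ✗ (fails at j=6)
  i=6: ✓ (all of [7,7])
  i=7: ✓ (all of [8,8])
  i=8: ✓ (all of [9,9])
  i=9: ✓ (all of [10,10])
Positions where it holds: {0, 1, 2, 3, 6, 7, 8, 9} → 8.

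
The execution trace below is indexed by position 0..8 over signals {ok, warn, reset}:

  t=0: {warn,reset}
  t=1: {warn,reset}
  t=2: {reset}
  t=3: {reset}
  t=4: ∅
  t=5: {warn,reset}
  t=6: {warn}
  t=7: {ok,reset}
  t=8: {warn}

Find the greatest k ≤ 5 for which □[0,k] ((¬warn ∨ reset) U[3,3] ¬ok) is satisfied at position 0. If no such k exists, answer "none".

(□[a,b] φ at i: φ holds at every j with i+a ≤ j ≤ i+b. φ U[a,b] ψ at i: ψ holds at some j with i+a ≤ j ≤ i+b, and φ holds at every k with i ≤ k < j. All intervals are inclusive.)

3

((¬warn ∨ reset) U[3,3] ¬ok) must hold from j=0 onward; find where it first fails.
  j=0: holds
  j=1: holds
  j=2: holds
  j=3: holds
  j=4: fails
Holds on [0,3], so largest k = 3.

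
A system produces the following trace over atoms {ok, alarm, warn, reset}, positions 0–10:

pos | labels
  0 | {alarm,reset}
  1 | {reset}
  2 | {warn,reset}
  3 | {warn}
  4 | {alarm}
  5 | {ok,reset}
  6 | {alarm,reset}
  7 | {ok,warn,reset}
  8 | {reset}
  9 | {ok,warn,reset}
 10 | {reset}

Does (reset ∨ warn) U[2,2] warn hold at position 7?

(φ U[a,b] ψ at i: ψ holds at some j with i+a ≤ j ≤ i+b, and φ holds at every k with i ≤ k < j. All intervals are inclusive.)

Need some j in [9,9] with warn, and (reset ∨ warn) at every k in [7,j-1].
  j=9: warn holds; (reset ∨ warn) holds at every k in [7,8] → satisfied.

True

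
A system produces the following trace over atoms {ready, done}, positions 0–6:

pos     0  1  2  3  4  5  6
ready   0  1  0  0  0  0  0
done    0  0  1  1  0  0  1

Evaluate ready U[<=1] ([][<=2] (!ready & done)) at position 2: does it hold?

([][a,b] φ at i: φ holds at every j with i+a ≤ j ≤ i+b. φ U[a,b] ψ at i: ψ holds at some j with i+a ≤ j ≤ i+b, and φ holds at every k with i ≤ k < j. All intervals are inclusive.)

Does not hold

Need some j in [2,3] with [][<=2] (!ready & done), and ready at every k in [2,j-1].
  j=2: [][<=2] (!ready & done) — fails at 4.
  j=3: [][<=2] (!ready & done) — fails at 4.
No j in the window works → until fails.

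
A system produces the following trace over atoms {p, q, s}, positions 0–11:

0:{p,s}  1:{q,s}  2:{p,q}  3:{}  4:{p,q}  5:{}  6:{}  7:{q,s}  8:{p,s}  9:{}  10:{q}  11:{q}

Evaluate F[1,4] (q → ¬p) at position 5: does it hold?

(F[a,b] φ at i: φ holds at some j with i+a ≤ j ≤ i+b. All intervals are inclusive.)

True

Check (q → ¬p) at each j in [6,9]:
  j=6: true
  j=7: true
  j=8: true
  j=9: true
Found at j=6 → formula holds.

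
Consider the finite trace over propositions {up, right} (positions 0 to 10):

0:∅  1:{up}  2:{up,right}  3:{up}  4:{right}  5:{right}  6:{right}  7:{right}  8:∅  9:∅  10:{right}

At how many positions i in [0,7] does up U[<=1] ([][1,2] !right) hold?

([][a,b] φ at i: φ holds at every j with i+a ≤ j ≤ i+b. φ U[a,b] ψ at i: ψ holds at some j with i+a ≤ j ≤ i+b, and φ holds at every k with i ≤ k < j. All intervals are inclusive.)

1

Evaluate at each i in [0,7]:
  i=0: ✗ (no rhs in [0,1])
  i=1: ✗ (no rhs in [1,2])
  i=2: ✗ (no rhs in [2,3])
  i=3: ✗ (no rhs in [3,4])
  i=4: ✗ (no rhs in [4,5])
  i=5: ✗ (no rhs in [5,6])
  i=6: ✗ (lhs fails at k=6 before rhs at j=7)
  i=7: ✓ (rhs at j=7)
Positions where it holds: {7} → 1.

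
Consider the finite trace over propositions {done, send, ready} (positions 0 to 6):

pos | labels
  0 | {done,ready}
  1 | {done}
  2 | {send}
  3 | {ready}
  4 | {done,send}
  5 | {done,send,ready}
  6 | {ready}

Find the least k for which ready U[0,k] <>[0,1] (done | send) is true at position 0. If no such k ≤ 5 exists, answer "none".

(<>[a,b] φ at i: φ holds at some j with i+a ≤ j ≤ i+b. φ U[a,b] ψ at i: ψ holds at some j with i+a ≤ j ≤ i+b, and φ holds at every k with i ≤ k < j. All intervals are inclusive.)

Need earliest j ≥ 0 with <>[0,1] (done | send), and ready at every k in [0,j-1].
  j=0: rhs holds (empty prefix). k = 0.

0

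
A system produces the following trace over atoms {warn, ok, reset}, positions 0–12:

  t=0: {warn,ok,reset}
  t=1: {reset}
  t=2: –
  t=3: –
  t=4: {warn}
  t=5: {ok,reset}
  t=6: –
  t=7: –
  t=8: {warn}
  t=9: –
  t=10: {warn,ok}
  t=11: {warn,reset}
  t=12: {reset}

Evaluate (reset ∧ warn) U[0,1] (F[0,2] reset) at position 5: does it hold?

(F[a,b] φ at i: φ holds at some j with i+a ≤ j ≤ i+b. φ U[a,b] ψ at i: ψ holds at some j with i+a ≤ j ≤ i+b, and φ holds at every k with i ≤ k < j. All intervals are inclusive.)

True

Need some j in [5,6] with F[0,2] reset, and (reset ∧ warn) at every k in [5,j-1].
  j=5: F[0,2] reset holds; no prefix to check → satisfied.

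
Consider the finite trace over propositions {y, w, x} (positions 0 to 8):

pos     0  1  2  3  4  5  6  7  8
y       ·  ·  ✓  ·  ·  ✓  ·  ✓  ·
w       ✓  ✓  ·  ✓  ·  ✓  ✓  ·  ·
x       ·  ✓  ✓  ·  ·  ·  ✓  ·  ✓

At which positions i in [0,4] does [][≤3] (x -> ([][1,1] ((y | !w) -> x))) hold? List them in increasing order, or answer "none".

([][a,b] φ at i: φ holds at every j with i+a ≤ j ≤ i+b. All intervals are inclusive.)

0, 1, 2

Evaluate at each i in [0,4]:
  i=0: ✓ (all of [0,3])
  i=1: ✓ (all of [1,4])
  i=2: ✓ (all of [2,5])
  i=3: ✗ (fails at j=6)
  i=4: ✗ (fails at j=6)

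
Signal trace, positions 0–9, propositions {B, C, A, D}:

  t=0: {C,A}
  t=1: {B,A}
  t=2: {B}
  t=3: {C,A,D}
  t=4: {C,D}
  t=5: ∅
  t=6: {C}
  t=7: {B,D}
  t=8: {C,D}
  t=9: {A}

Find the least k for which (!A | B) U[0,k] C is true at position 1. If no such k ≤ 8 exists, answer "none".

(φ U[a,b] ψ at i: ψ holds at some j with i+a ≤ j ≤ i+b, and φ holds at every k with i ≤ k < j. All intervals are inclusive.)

Need earliest j ≥ 1 with C, and (!A | B) at every k in [1,j-1].
  j=1: rhs fails.
  j=2: rhs fails.
  j=3: rhs holds; lhs holds on [1,2]. k = 2.

2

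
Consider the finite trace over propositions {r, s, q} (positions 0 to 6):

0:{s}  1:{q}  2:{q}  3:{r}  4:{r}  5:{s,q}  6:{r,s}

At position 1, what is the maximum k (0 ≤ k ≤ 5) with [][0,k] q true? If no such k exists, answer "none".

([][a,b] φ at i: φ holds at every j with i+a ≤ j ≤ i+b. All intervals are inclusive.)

1

q must hold from j=1 onward; find where it first fails.
  j=1: holds
  j=2: holds
  j=3: fails
Holds on [1,2], so largest k = 1.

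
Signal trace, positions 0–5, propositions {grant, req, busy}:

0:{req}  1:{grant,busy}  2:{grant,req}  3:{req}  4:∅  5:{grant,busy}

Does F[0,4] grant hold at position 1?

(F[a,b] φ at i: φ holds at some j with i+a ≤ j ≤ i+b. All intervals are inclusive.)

Check grant at each j in [1,5]:
  j=1: true
  j=2: true
  j=3: false
  j=4: false
  j=5: true
Found at j=1 → formula holds.

True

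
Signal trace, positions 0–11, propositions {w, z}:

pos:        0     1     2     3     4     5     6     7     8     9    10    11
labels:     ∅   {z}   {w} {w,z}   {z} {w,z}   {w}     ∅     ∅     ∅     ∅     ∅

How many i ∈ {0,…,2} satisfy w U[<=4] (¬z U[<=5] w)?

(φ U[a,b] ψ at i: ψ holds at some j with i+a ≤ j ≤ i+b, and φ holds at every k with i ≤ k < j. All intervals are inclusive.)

1

Evaluate at each i in [0,2]:
  i=0: ✗ (lhs fails at k=0 before rhs at j=2)
  i=1: ✗ (lhs fails at k=1 before rhs at j=2)
  i=2: ✓ (rhs at j=2)
Positions where it holds: {2} → 1.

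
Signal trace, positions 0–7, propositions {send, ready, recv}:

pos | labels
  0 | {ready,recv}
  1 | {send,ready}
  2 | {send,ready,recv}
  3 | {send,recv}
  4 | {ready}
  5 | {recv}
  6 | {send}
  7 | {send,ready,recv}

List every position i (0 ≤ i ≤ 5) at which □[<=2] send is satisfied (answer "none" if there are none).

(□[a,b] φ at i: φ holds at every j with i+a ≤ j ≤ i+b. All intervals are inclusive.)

Evaluate at each i in [0,5]:
  i=0: ✗ (fails at j=0)
  i=1: ✓ (all of [1,3])
  i=2: ✗ (fails at j=4)
  i=3: ✗ (fails at j=4)
  i=4: ✗ (fails at j=4)
  i=5: ✗ (fails at j=5)

1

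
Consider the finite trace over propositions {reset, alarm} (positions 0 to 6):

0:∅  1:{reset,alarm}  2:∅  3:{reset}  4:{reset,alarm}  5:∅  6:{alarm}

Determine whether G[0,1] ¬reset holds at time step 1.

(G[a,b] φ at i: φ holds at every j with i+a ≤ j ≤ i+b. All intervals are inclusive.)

Check ¬reset at every j in [1,2]:
  j=1: false
  j=2: true
Fails at j=1 → formula fails.

No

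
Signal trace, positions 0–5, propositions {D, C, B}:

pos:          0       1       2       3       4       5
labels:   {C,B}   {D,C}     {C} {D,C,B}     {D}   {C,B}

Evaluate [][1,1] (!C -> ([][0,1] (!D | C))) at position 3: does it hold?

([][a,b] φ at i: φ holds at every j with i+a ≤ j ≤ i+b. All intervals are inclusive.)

No

Check (!C -> ([][0,1] (!D | C))) at every j in [4,4]:
  j=4: antecedent true; consequent fails at 4 → ✗
Fails at j=4 → formula fails.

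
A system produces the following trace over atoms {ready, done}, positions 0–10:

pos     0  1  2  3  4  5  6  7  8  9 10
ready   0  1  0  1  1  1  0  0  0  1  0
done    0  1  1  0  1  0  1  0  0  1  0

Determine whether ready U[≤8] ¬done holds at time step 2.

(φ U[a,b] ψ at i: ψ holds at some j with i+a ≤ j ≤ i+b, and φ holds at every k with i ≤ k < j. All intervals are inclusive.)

False

Need some j in [2,10] with ¬done, and ready at every k in [2,j-1].
  j=2: ¬done false.
  j=3: ¬done holds, but ready fails at k=2 → not this j.
  j=4: ¬done false.
  j=5: ¬done holds, but ready fails at k=2 → not this j.
  j=6: ¬done false.
  j=7: ¬done holds, but ready fails at k=2 → not this j.
  j=8: ¬done holds, but ready fails at k=2 → not this j.
  j=9: ¬done false.
  j=10: ¬done holds, but ready fails at k=2 → not this j.
No j in the window works → until fails.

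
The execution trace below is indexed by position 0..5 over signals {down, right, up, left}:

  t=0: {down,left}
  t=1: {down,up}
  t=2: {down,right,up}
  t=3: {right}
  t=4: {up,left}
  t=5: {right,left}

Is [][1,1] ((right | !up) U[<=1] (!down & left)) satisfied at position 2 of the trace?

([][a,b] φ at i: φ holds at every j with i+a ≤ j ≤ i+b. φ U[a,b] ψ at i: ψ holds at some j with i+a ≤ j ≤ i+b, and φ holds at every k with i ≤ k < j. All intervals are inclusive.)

Check ((right | !up) U[<=1] (!down & left)) at every j in [3,3]:
  j=3: holds
All positions satisfy it → formula holds.

Yes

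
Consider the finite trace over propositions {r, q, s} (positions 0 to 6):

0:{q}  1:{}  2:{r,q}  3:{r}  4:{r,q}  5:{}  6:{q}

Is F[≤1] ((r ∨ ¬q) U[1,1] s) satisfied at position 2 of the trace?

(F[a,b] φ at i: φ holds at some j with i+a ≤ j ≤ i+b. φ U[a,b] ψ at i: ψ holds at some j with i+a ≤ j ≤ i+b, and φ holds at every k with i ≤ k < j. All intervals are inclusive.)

Check ((r ∨ ¬q) U[1,1] s) at each j in [2,3]:
  j=2: fails
  j=3: fails
No position in the window satisfies it → formula fails.

No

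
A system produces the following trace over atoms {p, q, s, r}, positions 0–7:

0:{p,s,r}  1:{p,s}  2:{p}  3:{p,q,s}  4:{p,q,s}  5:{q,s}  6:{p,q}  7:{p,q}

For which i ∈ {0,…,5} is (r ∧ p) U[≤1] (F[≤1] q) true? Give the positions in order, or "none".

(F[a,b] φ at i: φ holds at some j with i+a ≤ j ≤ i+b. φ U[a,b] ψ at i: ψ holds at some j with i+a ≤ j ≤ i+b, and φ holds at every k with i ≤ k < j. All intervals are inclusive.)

Evaluate at each i in [0,5]:
  i=0: ✗ (no rhs in [0,1])
  i=1: ✗ (lhs fails at k=1 before rhs at j=2)
  i=2: ✓ (rhs at j=2)
  i=3: ✓ (rhs at j=3)
  i=4: ✓ (rhs at j=4)
  i=5: ✓ (rhs at j=5)

2, 3, 4, 5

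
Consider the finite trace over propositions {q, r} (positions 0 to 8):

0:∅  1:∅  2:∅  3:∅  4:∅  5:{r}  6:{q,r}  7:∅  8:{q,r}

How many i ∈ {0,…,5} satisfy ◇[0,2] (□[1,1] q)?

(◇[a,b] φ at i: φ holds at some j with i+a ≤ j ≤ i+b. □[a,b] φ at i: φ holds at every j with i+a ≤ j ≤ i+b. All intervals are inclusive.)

Evaluate at each i in [0,5]:
  i=0: ✗ (none in [0,2])
  i=1: ✗ (none in [1,3])
  i=2: ✗ (none in [2,4])
  i=3: ✓ (witness j=5)
  i=4: ✓ (witness j=5)
  i=5: ✓ (witness j=5)
Positions where it holds: {3, 4, 5} → 3.

3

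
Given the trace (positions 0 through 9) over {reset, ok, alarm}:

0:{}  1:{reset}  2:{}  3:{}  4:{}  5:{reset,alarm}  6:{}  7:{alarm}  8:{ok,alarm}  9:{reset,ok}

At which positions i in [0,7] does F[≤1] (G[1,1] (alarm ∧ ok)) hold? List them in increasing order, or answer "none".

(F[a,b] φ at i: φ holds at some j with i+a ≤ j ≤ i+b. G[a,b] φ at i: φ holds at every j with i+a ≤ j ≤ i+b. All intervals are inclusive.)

Evaluate at each i in [0,7]:
  i=0: ✗ (none in [0,1])
  i=1: ✗ (none in [1,2])
  i=2: ✗ (none in [2,3])
  i=3: ✗ (none in [3,4])
  i=4: ✗ (none in [4,5])
  i=5: ✗ (none in [5,6])
  i=6: ✓ (witness j=7)
  i=7: ✓ (witness j=7)

6, 7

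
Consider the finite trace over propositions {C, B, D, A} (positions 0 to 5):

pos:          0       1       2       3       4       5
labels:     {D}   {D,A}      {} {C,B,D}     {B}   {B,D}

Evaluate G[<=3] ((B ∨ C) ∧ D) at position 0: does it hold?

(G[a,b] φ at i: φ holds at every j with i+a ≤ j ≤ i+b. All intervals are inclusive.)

Check ((B ∨ C) ∧ D) at every j in [0,3]:
  j=0: false
  j=1: false
  j=2: false
  j=3: true
Fails at j=0 → formula fails.

False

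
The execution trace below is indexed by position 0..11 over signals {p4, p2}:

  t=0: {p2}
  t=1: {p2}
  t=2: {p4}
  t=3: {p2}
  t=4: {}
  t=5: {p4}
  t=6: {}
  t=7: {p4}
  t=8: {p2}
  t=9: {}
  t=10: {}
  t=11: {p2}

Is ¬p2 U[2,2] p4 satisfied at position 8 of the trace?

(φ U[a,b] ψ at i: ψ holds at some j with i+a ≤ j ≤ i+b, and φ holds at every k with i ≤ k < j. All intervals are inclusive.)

Does not hold

Need some j in [10,10] with p4, and ¬p2 at every k in [8,j-1].
  j=10: p4 false.
No j in the window works → until fails.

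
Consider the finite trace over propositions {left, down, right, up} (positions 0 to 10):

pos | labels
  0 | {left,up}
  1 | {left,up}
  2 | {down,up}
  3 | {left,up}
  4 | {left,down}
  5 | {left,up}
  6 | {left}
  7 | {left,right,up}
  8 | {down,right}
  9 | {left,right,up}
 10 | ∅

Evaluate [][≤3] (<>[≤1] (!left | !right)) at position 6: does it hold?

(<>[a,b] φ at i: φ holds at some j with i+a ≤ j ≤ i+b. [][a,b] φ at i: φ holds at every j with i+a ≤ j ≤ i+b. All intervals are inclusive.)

Check <>[≤1] (!left | !right) at every j in [6,9]:
  j=6: holds (witness at 6)
  j=7: holds (witness at 8)
  j=8: holds (witness at 8)
  j=9: holds (witness at 10)
All positions satisfy it → formula holds.

True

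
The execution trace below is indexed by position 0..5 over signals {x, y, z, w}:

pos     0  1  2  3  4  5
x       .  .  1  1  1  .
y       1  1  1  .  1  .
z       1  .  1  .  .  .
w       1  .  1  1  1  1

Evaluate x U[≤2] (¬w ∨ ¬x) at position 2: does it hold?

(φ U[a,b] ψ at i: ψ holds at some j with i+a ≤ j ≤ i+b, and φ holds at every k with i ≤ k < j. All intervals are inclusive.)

Does not hold

Need some j in [2,4] with (¬w ∨ ¬x), and x at every k in [2,j-1].
  j=2: (¬w ∨ ¬x) false.
  j=3: (¬w ∨ ¬x) false.
  j=4: (¬w ∨ ¬x) false.
No j in the window works → until fails.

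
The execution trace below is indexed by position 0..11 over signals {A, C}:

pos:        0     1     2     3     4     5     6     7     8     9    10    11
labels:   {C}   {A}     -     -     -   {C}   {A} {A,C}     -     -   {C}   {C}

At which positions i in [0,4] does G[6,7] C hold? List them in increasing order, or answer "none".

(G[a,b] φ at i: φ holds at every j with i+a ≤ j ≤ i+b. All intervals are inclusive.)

4

Evaluate at each i in [0,4]:
  i=0: ✗ (fails at j=6)
  i=1: ✗ (fails at j=8)
  i=2: ✗ (fails at j=8)
  i=3: ✗ (fails at j=9)
  i=4: ✓ (all of [10,11])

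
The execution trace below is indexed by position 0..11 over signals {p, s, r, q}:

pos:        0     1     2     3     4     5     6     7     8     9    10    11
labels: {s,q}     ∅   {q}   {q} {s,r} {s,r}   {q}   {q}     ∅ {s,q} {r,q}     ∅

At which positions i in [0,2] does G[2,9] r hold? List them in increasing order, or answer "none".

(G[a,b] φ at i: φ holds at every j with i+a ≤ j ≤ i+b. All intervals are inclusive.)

none

Evaluate at each i in [0,2]:
  i=0: ✗ (fails at j=2)
  i=1: ✗ (fails at j=3)
  i=2: ✗ (fails at j=6)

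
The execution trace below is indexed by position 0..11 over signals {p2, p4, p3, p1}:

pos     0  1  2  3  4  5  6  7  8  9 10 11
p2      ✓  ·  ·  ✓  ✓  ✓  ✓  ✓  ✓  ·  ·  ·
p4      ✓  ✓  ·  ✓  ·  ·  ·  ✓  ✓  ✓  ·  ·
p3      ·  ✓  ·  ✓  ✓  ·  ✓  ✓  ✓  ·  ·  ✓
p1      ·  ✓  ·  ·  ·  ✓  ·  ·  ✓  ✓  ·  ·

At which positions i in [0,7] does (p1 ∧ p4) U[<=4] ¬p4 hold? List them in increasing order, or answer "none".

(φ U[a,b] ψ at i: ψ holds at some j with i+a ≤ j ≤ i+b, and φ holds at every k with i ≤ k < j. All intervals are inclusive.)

1, 2, 4, 5, 6

Evaluate at each i in [0,7]:
  i=0: ✗ (lhs fails at k=0 before rhs at j=2)
  i=1: ✓ (rhs at j=2; lhs holds on [1,1])
  i=2: ✓ (rhs at j=2)
  i=3: ✗ (lhs fails at k=3 before rhs at j=4)
  i=4: ✓ (rhs at j=4)
  i=5: ✓ (rhs at j=5)
  i=6: ✓ (rhs at j=6)
  i=7: ✗ (lhs fails at k=7 before rhs at j=10)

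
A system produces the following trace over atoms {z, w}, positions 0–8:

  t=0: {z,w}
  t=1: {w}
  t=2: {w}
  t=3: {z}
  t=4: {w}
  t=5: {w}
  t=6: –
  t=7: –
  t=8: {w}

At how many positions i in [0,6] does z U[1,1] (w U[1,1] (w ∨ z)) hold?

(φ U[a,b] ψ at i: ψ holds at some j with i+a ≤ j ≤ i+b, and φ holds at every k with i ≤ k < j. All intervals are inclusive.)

2

Evaluate at each i in [0,6]:
  i=0: ✓ (rhs at j=1; lhs holds on [0,0])
  i=1: ✗ (lhs fails at k=1 before rhs at j=2)
  i=2: ✗ (no rhs in [3,3])
  i=3: ✓ (rhs at j=4; lhs holds on [3,3])
  i=4: ✗ (no rhs in [5,5])
  i=5: ✗ (no rhs in [6,6])
  i=6: ✗ (no rhs in [7,7])
Positions where it holds: {0, 3} → 2.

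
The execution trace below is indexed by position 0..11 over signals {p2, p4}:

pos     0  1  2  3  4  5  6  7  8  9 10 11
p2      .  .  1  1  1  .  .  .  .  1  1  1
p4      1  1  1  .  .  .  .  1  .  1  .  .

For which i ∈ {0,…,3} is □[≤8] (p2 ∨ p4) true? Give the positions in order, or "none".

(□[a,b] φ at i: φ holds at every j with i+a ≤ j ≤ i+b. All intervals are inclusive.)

none

Evaluate at each i in [0,3]:
  i=0: ✗ (fails at j=5)
  i=1: ✗ (fails at j=5)
  i=2: ✗ (fails at j=5)
  i=3: ✗ (fails at j=5)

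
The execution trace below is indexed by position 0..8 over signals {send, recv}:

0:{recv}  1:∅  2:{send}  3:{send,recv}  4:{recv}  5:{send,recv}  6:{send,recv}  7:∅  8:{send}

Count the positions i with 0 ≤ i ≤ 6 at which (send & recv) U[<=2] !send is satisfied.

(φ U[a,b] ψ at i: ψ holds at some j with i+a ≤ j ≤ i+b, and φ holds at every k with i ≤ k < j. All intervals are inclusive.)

Evaluate at each i in [0,6]:
  i=0: ✓ (rhs at j=0)
  i=1: ✓ (rhs at j=1)
  i=2: ✗ (lhs fails at k=2 before rhs at j=4)
  i=3: ✓ (rhs at j=4; lhs holds on [3,3])
  i=4: ✓ (rhs at j=4)
  i=5: ✓ (rhs at j=7; lhs holds on [5,6])
  i=6: ✓ (rhs at j=7; lhs holds on [6,6])
Positions where it holds: {0, 1, 3, 4, 5, 6} → 6.

6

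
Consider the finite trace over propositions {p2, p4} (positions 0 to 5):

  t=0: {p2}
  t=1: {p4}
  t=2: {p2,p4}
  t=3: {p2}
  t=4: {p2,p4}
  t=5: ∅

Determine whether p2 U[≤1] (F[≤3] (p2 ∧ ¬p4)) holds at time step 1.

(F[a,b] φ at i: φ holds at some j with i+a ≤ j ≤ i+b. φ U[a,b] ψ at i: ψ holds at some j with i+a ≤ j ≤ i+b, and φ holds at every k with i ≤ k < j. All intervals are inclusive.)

Holds

Need some j in [1,2] with F[≤3] (p2 ∧ ¬p4), and p2 at every k in [1,j-1].
  j=1: F[≤3] (p2 ∧ ¬p4) holds; no prefix to check → satisfied.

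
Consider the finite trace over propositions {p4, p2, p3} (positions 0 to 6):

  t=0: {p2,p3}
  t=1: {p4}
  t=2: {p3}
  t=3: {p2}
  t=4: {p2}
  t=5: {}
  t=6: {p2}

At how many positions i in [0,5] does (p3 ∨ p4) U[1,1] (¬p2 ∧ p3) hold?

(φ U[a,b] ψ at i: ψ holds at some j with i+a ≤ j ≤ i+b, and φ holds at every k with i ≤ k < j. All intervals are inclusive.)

1

Evaluate at each i in [0,5]:
  i=0: ✗ (no rhs in [1,1])
  i=1: ✓ (rhs at j=2; lhs holds on [1,1])
  i=2: ✗ (no rhs in [3,3])
  i=3: ✗ (no rhs in [4,4])
  i=4: ✗ (no rhs in [5,5])
  i=5: ✗ (no rhs in [6,6])
Positions where it holds: {1} → 1.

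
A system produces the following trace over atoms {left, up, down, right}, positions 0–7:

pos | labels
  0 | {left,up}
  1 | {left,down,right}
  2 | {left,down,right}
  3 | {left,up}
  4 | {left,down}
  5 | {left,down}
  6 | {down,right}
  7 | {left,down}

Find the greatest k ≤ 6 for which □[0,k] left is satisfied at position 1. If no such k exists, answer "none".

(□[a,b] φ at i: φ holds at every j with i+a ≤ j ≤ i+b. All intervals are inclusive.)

4

left must hold from j=1 onward; find where it first fails.
  j=1: holds
  j=2: holds
  j=3: holds
  j=4: holds
  j=5: holds
  j=6: fails
Holds on [1,5], so largest k = 4.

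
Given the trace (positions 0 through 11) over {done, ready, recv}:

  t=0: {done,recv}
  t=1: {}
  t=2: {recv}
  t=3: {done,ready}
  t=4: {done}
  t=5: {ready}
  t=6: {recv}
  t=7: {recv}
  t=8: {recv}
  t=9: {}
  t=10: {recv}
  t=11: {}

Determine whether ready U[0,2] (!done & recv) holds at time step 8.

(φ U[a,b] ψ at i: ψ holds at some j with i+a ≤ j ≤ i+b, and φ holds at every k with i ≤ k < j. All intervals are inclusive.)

Need some j in [8,10] with (!done & recv), and ready at every k in [8,j-1].
  j=8: (!done & recv) holds; no prefix to check → satisfied.

Yes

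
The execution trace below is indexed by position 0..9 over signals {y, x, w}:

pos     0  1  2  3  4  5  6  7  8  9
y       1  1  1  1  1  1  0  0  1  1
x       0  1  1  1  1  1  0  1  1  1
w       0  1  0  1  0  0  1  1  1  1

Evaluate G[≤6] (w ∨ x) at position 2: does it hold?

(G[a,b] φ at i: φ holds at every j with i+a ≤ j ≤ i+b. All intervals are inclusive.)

Holds

Check (w ∨ x) at every j in [2,8]:
  j=2: true
  j=3: true
  j=4: true
  j=5: true
  j=6: true
  j=7: true
  j=8: true
All positions satisfy it → formula holds.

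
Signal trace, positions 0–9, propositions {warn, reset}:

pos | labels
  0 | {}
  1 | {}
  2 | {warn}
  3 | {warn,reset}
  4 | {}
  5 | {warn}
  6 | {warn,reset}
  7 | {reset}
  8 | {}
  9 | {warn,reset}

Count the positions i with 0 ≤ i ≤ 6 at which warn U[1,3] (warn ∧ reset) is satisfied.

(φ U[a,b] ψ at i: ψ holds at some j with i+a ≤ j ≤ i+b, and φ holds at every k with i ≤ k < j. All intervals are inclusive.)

Evaluate at each i in [0,6]:
  i=0: ✗ (lhs fails at k=0 before rhs at j=3)
  i=1: ✗ (lhs fails at k=1 before rhs at j=3)
  i=2: ✓ (rhs at j=3; lhs holds on [2,2])
  i=3: ✗ (lhs fails at k=4 before rhs at j=6)
  i=4: ✗ (lhs fails at k=4 before rhs at j=6)
  i=5: ✓ (rhs at j=6; lhs holds on [5,5])
  i=6: ✗ (lhs fails at k=7 before rhs at j=9)
Positions where it holds: {2, 5} → 2.

2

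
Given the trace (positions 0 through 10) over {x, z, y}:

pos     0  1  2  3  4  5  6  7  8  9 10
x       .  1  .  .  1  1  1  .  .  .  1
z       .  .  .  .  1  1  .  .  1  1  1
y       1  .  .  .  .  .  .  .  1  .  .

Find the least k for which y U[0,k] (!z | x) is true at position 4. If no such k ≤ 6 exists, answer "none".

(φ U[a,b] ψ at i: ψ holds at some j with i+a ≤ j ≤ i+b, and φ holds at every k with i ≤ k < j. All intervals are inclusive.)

0

Need earliest j ≥ 4 with (!z | x), and y at every k in [4,j-1].
  j=4: rhs holds (empty prefix). k = 0.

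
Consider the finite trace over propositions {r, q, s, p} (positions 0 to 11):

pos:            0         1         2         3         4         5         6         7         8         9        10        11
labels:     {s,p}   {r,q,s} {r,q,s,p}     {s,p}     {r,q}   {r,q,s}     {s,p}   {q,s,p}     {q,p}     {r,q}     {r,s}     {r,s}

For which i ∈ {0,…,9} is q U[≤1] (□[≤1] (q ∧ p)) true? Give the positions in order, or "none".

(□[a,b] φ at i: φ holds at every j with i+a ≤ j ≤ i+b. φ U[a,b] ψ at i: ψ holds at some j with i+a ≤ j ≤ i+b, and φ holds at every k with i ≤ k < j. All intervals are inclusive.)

Evaluate at each i in [0,9]:
  i=0: ✗ (no rhs in [0,1])
  i=1: ✗ (no rhs in [1,2])
  i=2: ✗ (no rhs in [2,3])
  i=3: ✗ (no rhs in [3,4])
  i=4: ✗ (no rhs in [4,5])
  i=5: ✗ (no rhs in [5,6])
  i=6: ✗ (lhs fails at k=6 before rhs at j=7)
  i=7: ✓ (rhs at j=7)
  i=8: ✗ (no rhs in [8,9])
  i=9: ✗ (no rhs in [9,10])

7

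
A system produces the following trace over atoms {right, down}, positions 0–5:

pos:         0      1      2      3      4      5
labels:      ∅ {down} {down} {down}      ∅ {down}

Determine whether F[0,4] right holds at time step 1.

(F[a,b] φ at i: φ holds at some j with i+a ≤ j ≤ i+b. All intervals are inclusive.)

Does not hold

Check right at each j in [1,5]:
  j=1: false
  j=2: false
  j=3: false
  j=4: false
  j=5: false
No position in the window satisfies it → formula fails.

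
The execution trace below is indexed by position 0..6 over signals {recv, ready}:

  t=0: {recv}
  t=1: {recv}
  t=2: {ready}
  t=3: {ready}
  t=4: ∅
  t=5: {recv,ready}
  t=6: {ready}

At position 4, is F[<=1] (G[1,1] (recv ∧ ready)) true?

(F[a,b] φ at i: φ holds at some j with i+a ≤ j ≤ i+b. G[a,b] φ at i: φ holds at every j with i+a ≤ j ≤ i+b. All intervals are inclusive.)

Holds

Check G[1,1] (recv ∧ ready) at each j in [4,5]:
  j=4: holds on [5,5]
  j=5: fails at 6
Found at j=4 → formula holds.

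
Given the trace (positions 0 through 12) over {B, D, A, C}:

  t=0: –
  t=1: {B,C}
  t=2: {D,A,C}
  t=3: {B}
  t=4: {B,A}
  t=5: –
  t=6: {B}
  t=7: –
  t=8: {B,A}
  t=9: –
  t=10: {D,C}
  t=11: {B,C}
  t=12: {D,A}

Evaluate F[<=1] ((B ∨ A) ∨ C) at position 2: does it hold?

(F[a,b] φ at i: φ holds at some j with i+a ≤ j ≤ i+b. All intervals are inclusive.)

Check ((B ∨ A) ∨ C) at each j in [2,3]:
  j=2: true
  j=3: true
Found at j=2 → formula holds.

Holds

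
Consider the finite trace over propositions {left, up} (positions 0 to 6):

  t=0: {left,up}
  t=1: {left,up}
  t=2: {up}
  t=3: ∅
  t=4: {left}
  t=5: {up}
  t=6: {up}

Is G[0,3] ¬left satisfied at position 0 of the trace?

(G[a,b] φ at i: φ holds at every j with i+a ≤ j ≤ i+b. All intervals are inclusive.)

False

Check ¬left at every j in [0,3]:
  j=0: false
  j=1: false
  j=2: true
  j=3: true
Fails at j=0 → formula fails.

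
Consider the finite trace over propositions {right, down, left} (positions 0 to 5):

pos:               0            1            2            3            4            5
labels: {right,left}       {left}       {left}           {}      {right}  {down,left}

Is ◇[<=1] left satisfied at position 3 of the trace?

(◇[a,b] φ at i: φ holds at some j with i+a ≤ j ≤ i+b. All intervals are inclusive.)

Check left at each j in [3,4]:
  j=3: false
  j=4: false
No position in the window satisfies it → formula fails.

False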